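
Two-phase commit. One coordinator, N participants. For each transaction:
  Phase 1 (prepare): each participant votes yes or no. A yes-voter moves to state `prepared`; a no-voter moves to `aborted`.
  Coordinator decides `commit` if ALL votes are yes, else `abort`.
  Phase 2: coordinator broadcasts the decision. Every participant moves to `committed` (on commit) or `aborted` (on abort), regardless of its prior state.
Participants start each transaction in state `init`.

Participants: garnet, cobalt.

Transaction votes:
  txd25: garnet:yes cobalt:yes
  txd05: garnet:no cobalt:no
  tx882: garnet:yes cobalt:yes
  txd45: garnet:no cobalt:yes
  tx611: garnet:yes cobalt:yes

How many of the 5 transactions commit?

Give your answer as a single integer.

txd25: all yes -> commit (commits=1)
txd05: no from garnet, cobalt -> abort (commits=1)
tx882: all yes -> commit (commits=2)
txd45: no from garnet -> abort (commits=2)
tx611: all yes -> commit (commits=3)

Answer: 3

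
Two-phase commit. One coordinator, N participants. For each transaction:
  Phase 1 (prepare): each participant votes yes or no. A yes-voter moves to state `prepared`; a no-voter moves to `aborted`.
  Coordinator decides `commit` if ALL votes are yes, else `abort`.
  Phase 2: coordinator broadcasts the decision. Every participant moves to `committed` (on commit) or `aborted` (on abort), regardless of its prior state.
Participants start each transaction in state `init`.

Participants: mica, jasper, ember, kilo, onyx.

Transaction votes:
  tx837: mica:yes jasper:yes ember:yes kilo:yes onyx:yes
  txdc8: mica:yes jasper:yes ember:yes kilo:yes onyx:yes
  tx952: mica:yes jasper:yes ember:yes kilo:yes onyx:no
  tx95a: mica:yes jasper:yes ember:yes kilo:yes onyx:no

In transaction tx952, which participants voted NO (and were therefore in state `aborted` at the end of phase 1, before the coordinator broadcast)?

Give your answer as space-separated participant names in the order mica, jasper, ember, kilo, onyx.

Txn tx952 phase 1: mica yes -> prepared; jasper yes -> prepared; ember yes -> prepared; kilo yes -> prepared; onyx no -> aborted

Answer: onyx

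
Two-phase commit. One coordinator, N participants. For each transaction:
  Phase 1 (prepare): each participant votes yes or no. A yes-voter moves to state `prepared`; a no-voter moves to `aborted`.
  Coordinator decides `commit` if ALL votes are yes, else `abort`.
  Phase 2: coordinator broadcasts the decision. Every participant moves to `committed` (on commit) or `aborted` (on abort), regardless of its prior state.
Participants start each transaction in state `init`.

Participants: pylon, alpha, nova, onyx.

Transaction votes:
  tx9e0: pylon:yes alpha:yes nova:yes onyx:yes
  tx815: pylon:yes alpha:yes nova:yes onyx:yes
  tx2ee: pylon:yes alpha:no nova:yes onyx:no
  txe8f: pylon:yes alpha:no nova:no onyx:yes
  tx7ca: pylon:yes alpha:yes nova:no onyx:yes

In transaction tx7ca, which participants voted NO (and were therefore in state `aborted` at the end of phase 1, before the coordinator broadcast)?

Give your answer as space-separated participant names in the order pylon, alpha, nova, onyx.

Answer: nova

Derivation:
Txn tx7ca phase 1: pylon yes -> prepared; alpha yes -> prepared; nova no -> aborted; onyx yes -> prepared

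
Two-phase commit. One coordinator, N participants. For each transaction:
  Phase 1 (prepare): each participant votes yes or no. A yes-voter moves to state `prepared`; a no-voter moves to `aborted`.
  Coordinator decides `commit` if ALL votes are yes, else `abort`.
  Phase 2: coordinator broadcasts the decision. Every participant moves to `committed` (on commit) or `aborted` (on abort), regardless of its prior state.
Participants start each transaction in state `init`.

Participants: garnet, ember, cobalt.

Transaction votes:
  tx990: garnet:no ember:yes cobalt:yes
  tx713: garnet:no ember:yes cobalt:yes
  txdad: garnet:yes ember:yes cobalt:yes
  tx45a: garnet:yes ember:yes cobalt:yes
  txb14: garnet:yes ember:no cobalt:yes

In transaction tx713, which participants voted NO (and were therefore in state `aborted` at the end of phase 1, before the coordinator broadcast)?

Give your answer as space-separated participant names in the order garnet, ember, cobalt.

Answer: garnet

Derivation:
Txn tx713 phase 1: garnet no -> aborted; ember yes -> prepared; cobalt yes -> prepared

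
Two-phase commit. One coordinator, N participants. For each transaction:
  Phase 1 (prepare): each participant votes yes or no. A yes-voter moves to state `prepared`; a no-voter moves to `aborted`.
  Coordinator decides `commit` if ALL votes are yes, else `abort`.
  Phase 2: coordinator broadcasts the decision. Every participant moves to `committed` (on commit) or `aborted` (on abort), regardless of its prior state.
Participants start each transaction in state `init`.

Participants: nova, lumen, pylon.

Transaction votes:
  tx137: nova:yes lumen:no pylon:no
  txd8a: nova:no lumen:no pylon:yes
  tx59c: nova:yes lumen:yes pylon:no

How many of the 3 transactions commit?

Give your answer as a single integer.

Answer: 0

Derivation:
tx137: no from lumen, pylon -> abort (commits=0)
txd8a: no from nova, lumen -> abort (commits=0)
tx59c: no from pylon -> abort (commits=0)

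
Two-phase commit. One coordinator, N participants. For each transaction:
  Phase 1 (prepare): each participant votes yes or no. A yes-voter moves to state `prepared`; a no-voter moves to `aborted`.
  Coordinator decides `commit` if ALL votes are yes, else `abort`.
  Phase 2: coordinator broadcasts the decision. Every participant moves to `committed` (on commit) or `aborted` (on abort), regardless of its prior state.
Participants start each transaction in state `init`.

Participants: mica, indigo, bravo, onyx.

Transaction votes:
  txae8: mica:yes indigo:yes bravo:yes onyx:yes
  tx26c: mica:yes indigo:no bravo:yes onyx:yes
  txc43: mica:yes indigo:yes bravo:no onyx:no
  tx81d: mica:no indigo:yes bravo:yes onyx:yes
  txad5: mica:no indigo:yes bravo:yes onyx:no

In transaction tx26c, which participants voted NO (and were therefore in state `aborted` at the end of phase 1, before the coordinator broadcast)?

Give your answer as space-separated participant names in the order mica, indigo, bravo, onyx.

Answer: indigo

Derivation:
Txn tx26c phase 1: mica yes -> prepared; indigo no -> aborted; bravo yes -> prepared; onyx yes -> prepared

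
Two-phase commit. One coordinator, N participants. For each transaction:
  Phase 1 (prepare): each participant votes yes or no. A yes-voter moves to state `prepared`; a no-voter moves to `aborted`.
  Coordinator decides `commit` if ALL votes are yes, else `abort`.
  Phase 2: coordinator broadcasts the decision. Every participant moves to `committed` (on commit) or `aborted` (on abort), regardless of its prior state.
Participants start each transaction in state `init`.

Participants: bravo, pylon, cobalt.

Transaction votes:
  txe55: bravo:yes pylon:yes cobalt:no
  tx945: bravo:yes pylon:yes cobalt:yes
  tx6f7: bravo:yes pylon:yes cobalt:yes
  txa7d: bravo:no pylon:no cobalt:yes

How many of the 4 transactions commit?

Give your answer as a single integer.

Answer: 2

Derivation:
txe55: no from cobalt -> abort (commits=0)
tx945: all yes -> commit (commits=1)
tx6f7: all yes -> commit (commits=2)
txa7d: no from bravo, pylon -> abort (commits=2)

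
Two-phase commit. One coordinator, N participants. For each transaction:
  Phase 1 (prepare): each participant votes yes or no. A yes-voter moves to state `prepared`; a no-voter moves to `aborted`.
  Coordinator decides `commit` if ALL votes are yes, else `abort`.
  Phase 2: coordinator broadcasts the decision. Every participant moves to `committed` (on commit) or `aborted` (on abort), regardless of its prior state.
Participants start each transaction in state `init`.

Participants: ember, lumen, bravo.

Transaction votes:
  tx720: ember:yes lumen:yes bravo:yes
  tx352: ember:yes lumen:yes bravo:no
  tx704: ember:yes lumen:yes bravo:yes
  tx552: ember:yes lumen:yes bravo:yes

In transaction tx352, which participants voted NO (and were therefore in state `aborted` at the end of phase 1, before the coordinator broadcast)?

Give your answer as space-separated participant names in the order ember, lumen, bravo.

Txn tx352 phase 1: ember yes -> prepared; lumen yes -> prepared; bravo no -> aborted

Answer: bravo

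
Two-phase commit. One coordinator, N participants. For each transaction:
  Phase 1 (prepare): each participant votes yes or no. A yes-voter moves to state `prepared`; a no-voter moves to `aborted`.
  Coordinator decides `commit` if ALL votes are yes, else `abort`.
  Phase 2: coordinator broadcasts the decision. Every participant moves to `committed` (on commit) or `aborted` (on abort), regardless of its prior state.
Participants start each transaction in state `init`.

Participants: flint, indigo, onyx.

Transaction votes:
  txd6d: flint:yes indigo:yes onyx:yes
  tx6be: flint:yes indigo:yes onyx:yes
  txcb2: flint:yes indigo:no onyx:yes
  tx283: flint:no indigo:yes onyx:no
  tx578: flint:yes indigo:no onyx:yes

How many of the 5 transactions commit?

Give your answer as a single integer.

txd6d: all yes -> commit (commits=1)
tx6be: all yes -> commit (commits=2)
txcb2: no from indigo -> abort (commits=2)
tx283: no from flint, onyx -> abort (commits=2)
tx578: no from indigo -> abort (commits=2)

Answer: 2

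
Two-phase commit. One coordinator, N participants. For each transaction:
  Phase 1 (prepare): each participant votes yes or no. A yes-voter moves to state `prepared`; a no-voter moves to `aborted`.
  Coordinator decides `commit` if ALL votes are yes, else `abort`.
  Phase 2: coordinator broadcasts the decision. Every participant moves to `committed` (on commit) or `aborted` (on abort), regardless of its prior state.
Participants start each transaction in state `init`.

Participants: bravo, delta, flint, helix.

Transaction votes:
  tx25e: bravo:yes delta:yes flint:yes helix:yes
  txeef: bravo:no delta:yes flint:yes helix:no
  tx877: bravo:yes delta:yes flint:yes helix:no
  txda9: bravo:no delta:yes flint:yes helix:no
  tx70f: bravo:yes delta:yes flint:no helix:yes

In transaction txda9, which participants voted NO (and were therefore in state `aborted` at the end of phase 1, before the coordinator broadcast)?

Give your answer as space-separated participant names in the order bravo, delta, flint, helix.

Txn txda9 phase 1: bravo no -> aborted; delta yes -> prepared; flint yes -> prepared; helix no -> aborted

Answer: bravo helix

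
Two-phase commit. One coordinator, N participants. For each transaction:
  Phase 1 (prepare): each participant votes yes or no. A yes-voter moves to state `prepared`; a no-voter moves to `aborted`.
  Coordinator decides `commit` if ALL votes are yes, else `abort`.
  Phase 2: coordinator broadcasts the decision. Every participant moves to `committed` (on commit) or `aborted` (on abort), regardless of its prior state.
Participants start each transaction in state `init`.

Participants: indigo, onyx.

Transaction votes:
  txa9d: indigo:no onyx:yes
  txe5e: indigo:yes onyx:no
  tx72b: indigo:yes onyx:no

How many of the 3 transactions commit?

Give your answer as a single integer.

Answer: 0

Derivation:
txa9d: no from indigo -> abort (commits=0)
txe5e: no from onyx -> abort (commits=0)
tx72b: no from onyx -> abort (commits=0)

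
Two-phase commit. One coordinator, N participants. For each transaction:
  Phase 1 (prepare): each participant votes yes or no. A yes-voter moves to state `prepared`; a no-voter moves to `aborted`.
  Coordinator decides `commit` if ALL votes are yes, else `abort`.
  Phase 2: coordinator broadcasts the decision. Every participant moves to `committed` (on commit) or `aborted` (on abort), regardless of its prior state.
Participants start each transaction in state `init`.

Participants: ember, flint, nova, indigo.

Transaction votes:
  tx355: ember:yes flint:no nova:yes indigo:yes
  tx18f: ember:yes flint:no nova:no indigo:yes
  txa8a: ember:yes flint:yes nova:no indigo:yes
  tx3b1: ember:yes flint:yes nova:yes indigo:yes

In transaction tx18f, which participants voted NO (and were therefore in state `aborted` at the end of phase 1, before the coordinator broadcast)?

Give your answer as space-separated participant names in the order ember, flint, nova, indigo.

Answer: flint nova

Derivation:
Txn tx18f phase 1: ember yes -> prepared; flint no -> aborted; nova no -> aborted; indigo yes -> prepared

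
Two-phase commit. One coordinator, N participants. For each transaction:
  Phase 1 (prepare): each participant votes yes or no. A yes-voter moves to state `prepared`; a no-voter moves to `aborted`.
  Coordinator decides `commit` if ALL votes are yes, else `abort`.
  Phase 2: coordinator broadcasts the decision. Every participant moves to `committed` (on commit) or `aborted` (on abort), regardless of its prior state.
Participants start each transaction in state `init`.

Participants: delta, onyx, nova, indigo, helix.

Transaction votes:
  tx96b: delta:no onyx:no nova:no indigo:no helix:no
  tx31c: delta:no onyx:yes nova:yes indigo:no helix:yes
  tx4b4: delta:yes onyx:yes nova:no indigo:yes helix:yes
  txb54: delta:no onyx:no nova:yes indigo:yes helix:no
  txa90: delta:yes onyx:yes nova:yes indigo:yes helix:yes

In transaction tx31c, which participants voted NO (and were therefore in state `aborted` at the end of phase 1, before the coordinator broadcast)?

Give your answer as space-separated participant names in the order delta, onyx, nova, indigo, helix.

Txn tx31c phase 1: delta no -> aborted; onyx yes -> prepared; nova yes -> prepared; indigo no -> aborted; helix yes -> prepared

Answer: delta indigo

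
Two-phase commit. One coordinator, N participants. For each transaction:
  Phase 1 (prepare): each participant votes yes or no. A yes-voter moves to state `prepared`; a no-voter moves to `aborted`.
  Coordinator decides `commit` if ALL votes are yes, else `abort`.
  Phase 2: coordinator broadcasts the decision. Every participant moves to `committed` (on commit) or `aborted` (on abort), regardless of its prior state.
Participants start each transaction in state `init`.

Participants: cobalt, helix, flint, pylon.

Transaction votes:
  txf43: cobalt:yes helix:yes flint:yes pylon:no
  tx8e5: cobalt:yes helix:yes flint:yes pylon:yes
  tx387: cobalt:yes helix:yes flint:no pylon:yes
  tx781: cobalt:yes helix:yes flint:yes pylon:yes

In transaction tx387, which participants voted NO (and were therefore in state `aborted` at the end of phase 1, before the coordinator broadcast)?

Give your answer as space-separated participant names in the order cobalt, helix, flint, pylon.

Answer: flint

Derivation:
Txn tx387 phase 1: cobalt yes -> prepared; helix yes -> prepared; flint no -> aborted; pylon yes -> prepared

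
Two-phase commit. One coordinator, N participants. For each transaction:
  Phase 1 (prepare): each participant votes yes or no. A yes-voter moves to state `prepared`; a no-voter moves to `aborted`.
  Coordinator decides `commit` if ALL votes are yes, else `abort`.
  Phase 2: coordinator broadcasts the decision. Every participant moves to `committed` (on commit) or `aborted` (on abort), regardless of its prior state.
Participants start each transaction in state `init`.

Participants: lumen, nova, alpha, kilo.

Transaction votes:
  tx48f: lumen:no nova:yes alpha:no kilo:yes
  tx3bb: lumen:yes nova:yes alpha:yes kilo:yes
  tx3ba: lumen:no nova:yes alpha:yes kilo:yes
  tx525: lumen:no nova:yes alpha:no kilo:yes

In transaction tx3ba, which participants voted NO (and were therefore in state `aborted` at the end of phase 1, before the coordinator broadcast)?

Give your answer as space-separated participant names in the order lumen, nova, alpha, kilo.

Answer: lumen

Derivation:
Txn tx3ba phase 1: lumen no -> aborted; nova yes -> prepared; alpha yes -> prepared; kilo yes -> prepared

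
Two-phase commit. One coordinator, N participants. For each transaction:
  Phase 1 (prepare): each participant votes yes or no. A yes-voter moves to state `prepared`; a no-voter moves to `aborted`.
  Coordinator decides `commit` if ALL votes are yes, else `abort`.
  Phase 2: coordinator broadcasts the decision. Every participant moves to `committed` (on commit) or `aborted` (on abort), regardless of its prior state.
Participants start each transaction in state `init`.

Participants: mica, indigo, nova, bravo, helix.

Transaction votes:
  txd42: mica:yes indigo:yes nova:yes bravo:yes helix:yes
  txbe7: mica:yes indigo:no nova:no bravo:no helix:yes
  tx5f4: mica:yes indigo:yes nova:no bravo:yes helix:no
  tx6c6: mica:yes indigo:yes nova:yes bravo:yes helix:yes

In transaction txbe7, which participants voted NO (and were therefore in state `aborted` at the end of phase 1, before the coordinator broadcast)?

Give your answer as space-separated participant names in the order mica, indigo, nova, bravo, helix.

Txn txbe7 phase 1: mica yes -> prepared; indigo no -> aborted; nova no -> aborted; bravo no -> aborted; helix yes -> prepared

Answer: indigo nova bravo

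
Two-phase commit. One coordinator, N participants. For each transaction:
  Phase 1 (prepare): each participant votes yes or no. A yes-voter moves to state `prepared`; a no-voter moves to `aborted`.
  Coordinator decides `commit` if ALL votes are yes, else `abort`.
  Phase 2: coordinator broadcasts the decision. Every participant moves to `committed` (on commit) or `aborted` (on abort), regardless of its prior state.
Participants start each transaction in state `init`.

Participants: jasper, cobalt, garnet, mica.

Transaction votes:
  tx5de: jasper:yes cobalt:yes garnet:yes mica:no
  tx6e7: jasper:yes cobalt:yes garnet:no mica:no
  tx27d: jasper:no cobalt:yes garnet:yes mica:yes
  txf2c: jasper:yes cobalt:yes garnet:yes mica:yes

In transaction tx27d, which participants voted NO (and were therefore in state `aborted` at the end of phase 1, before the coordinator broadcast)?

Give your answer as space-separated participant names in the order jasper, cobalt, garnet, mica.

Answer: jasper

Derivation:
Txn tx27d phase 1: jasper no -> aborted; cobalt yes -> prepared; garnet yes -> prepared; mica yes -> prepared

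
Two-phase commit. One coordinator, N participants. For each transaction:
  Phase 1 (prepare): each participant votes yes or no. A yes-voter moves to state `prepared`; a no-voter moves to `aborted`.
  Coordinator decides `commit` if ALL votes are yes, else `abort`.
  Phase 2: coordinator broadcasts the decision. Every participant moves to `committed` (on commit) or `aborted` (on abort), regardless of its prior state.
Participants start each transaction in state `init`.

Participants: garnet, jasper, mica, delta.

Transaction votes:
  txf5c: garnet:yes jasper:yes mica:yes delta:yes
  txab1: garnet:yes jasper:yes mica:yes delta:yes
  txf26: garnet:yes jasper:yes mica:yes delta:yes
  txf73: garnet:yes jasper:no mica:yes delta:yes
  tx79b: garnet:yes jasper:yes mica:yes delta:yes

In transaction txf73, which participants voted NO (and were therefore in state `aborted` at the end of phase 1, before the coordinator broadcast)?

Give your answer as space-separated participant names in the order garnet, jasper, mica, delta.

Txn txf73 phase 1: garnet yes -> prepared; jasper no -> aborted; mica yes -> prepared; delta yes -> prepared

Answer: jasper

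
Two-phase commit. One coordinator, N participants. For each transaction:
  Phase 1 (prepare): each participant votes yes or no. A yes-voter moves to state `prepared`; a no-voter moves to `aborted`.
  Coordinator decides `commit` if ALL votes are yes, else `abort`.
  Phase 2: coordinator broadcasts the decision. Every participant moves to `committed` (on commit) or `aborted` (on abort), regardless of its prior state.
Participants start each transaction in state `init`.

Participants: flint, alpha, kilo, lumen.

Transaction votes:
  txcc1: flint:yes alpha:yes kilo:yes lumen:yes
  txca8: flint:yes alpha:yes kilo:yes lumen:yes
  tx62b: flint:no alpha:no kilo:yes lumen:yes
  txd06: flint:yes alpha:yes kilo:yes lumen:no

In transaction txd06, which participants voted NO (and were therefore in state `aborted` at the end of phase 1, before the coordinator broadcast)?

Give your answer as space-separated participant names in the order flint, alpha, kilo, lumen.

Answer: lumen

Derivation:
Txn txd06 phase 1: flint yes -> prepared; alpha yes -> prepared; kilo yes -> prepared; lumen no -> aborted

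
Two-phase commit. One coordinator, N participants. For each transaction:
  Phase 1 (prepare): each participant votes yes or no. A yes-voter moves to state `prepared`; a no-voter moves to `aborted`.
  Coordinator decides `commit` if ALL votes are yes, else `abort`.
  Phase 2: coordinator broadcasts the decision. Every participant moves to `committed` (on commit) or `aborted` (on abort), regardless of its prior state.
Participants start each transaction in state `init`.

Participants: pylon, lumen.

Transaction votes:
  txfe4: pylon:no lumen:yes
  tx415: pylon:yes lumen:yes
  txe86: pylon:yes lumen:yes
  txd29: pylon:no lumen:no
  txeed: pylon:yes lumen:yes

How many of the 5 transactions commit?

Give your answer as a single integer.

txfe4: no from pylon -> abort (commits=0)
tx415: all yes -> commit (commits=1)
txe86: all yes -> commit (commits=2)
txd29: no from pylon, lumen -> abort (commits=2)
txeed: all yes -> commit (commits=3)

Answer: 3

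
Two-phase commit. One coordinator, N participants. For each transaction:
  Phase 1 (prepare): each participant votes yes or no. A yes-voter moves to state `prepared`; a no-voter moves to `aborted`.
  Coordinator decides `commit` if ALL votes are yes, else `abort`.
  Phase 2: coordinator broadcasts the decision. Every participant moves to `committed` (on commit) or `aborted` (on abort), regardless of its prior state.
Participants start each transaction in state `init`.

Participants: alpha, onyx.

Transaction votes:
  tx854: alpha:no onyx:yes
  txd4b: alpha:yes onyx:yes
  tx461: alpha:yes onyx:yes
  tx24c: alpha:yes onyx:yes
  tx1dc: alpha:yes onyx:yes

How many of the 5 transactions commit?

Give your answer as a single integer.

Answer: 4

Derivation:
tx854: no from alpha -> abort (commits=0)
txd4b: all yes -> commit (commits=1)
tx461: all yes -> commit (commits=2)
tx24c: all yes -> commit (commits=3)
tx1dc: all yes -> commit (commits=4)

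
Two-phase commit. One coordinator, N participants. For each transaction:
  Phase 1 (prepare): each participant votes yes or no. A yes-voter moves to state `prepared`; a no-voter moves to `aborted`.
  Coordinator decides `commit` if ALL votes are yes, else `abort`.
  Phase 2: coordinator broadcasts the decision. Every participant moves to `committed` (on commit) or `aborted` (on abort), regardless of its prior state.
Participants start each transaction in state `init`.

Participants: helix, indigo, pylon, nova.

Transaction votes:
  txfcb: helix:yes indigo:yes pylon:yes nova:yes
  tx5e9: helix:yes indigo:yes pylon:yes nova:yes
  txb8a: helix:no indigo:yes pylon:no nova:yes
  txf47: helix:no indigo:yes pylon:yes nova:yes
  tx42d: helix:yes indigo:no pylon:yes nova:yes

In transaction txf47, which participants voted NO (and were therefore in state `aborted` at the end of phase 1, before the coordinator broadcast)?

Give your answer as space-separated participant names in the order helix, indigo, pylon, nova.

Answer: helix

Derivation:
Txn txf47 phase 1: helix no -> aborted; indigo yes -> prepared; pylon yes -> prepared; nova yes -> prepared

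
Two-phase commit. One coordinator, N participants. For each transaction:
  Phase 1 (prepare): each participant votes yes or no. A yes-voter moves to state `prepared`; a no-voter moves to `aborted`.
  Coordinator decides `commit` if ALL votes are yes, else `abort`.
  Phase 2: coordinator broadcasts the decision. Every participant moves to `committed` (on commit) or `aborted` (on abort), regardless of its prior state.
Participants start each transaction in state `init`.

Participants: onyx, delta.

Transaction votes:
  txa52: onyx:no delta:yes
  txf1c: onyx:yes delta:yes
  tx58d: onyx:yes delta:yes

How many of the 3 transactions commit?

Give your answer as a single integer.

Answer: 2

Derivation:
txa52: no from onyx -> abort (commits=0)
txf1c: all yes -> commit (commits=1)
tx58d: all yes -> commit (commits=2)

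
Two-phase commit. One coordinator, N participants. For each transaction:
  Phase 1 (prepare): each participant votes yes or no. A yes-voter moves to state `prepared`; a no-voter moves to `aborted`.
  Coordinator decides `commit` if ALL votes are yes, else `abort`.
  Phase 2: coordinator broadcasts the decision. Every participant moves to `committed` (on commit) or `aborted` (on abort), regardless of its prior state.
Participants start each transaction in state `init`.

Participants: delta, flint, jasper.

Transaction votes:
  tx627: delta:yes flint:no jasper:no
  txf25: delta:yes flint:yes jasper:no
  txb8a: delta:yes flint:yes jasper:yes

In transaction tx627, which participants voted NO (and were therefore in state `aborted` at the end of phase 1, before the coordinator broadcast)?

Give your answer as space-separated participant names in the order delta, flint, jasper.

Answer: flint jasper

Derivation:
Txn tx627 phase 1: delta yes -> prepared; flint no -> aborted; jasper no -> aborted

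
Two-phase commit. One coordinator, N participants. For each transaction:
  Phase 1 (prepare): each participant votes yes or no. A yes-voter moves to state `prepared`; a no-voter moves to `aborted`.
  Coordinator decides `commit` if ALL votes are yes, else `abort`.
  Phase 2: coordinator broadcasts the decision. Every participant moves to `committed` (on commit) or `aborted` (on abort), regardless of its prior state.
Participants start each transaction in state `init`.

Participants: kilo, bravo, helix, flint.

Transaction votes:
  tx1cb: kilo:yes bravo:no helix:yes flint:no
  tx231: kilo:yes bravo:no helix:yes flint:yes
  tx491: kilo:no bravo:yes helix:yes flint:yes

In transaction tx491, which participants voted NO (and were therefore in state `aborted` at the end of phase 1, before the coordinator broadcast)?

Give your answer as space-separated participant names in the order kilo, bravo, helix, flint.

Answer: kilo

Derivation:
Txn tx491 phase 1: kilo no -> aborted; bravo yes -> prepared; helix yes -> prepared; flint yes -> prepared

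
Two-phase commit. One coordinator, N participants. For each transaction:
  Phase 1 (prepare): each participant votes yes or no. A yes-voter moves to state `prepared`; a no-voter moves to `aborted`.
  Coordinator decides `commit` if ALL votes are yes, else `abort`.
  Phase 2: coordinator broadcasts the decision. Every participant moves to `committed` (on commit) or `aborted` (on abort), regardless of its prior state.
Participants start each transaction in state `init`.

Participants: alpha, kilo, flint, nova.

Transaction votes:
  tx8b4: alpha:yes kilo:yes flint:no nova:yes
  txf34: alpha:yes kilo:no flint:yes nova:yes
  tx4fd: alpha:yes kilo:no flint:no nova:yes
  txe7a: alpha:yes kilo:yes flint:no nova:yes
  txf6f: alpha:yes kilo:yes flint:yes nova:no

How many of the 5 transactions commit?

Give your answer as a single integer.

Answer: 0

Derivation:
tx8b4: no from flint -> abort (commits=0)
txf34: no from kilo -> abort (commits=0)
tx4fd: no from kilo, flint -> abort (commits=0)
txe7a: no from flint -> abort (commits=0)
txf6f: no from nova -> abort (commits=0)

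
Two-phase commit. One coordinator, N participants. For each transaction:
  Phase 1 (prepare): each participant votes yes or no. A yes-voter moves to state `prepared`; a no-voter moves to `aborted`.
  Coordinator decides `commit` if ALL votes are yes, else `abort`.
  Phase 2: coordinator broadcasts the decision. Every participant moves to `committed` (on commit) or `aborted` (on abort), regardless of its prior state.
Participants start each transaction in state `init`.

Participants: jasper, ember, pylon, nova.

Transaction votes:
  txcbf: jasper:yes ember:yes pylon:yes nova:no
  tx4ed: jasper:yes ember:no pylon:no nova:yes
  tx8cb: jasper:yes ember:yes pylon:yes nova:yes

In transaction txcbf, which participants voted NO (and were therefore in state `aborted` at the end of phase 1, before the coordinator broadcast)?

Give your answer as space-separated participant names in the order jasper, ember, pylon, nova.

Txn txcbf phase 1: jasper yes -> prepared; ember yes -> prepared; pylon yes -> prepared; nova no -> aborted

Answer: nova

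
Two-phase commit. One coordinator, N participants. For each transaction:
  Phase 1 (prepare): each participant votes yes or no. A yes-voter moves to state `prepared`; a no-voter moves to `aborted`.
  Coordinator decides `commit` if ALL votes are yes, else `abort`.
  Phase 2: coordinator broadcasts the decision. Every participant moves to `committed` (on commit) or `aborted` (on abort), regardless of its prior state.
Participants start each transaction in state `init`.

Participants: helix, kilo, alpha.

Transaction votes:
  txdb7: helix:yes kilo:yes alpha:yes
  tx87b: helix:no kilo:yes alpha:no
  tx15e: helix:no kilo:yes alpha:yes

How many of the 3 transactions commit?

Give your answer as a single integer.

Answer: 1

Derivation:
txdb7: all yes -> commit (commits=1)
tx87b: no from helix, alpha -> abort (commits=1)
tx15e: no from helix -> abort (commits=1)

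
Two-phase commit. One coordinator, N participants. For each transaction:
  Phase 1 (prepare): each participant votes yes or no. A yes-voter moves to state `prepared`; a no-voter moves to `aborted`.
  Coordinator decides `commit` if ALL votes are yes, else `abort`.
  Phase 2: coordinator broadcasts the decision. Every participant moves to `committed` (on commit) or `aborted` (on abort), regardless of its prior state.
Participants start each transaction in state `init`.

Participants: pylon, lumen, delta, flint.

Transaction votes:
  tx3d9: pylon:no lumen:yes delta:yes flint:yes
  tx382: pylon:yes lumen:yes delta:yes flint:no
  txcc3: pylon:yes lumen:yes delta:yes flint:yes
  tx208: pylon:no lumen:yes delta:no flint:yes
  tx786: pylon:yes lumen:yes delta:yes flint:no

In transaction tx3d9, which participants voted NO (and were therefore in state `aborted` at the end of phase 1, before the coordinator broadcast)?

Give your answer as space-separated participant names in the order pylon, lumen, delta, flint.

Answer: pylon

Derivation:
Txn tx3d9 phase 1: pylon no -> aborted; lumen yes -> prepared; delta yes -> prepared; flint yes -> prepared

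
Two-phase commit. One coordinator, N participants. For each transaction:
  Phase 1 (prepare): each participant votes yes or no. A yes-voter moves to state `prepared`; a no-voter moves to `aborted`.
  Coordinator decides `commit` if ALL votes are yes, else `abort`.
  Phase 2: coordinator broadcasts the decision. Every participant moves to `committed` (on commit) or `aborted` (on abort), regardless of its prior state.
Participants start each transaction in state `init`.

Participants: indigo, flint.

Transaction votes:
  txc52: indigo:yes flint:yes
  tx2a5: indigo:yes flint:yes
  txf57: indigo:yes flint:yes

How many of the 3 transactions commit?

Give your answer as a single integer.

Answer: 3

Derivation:
txc52: all yes -> commit (commits=1)
tx2a5: all yes -> commit (commits=2)
txf57: all yes -> commit (commits=3)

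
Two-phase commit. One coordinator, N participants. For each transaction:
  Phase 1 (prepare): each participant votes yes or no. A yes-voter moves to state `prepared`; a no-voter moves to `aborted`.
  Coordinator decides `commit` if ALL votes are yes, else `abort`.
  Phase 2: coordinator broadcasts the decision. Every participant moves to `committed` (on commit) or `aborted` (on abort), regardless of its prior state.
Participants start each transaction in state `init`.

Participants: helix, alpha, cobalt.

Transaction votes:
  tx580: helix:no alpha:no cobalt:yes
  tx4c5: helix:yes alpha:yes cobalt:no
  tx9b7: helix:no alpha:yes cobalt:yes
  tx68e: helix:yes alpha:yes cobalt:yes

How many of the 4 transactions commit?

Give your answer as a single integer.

Answer: 1

Derivation:
tx580: no from helix, alpha -> abort (commits=0)
tx4c5: no from cobalt -> abort (commits=0)
tx9b7: no from helix -> abort (commits=0)
tx68e: all yes -> commit (commits=1)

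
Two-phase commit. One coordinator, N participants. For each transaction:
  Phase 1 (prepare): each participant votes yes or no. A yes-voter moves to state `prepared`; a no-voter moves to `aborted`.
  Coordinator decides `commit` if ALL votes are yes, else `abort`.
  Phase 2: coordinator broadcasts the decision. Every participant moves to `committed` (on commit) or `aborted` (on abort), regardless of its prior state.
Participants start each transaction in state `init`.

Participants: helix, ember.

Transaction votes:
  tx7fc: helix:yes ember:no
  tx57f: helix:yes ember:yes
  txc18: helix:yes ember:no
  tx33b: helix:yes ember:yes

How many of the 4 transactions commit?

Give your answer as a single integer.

Answer: 2

Derivation:
tx7fc: no from ember -> abort (commits=0)
tx57f: all yes -> commit (commits=1)
txc18: no from ember -> abort (commits=1)
tx33b: all yes -> commit (commits=2)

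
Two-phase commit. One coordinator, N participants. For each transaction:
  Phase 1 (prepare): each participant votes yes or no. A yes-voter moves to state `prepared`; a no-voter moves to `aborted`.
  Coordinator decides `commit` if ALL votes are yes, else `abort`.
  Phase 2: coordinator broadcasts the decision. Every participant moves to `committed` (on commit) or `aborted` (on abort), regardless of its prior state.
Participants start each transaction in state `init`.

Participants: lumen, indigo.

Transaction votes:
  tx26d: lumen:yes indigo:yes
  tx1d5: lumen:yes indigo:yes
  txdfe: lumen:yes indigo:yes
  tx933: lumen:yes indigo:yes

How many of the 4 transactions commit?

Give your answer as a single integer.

tx26d: all yes -> commit (commits=1)
tx1d5: all yes -> commit (commits=2)
txdfe: all yes -> commit (commits=3)
tx933: all yes -> commit (commits=4)

Answer: 4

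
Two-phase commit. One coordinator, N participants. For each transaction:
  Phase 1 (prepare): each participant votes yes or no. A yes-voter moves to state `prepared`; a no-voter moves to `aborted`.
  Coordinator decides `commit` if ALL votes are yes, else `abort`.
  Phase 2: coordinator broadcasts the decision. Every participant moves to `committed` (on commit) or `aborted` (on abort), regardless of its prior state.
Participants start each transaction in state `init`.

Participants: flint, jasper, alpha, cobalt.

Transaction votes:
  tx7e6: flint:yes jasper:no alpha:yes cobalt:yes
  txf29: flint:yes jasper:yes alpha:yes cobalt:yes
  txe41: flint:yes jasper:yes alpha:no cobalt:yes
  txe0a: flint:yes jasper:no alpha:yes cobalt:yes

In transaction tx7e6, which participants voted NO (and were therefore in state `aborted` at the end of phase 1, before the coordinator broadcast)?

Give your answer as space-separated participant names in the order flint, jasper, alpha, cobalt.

Txn tx7e6 phase 1: flint yes -> prepared; jasper no -> aborted; alpha yes -> prepared; cobalt yes -> prepared

Answer: jasper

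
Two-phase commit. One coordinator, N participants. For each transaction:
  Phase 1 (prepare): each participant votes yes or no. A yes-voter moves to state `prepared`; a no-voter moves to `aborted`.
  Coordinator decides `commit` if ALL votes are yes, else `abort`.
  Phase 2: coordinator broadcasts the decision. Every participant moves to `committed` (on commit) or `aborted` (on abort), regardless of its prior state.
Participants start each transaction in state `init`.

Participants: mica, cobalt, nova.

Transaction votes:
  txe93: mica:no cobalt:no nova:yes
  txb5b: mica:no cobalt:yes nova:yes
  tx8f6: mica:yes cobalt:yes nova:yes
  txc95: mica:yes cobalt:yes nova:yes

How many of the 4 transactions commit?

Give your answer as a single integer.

Answer: 2

Derivation:
txe93: no from mica, cobalt -> abort (commits=0)
txb5b: no from mica -> abort (commits=0)
tx8f6: all yes -> commit (commits=1)
txc95: all yes -> commit (commits=2)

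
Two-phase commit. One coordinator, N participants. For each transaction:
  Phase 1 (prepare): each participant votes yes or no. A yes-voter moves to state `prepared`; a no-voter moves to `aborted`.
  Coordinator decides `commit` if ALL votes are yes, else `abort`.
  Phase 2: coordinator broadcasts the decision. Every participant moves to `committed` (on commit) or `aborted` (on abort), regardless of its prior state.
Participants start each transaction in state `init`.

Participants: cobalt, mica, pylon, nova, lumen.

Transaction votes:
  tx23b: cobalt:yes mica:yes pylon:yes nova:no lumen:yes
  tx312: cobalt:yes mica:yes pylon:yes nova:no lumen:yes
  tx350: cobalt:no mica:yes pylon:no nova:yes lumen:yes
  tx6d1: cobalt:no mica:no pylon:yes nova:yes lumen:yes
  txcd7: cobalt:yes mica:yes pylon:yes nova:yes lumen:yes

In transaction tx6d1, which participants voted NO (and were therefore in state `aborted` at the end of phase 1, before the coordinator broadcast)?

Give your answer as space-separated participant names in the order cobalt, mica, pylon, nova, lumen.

Txn tx6d1 phase 1: cobalt no -> aborted; mica no -> aborted; pylon yes -> prepared; nova yes -> prepared; lumen yes -> prepared

Answer: cobalt mica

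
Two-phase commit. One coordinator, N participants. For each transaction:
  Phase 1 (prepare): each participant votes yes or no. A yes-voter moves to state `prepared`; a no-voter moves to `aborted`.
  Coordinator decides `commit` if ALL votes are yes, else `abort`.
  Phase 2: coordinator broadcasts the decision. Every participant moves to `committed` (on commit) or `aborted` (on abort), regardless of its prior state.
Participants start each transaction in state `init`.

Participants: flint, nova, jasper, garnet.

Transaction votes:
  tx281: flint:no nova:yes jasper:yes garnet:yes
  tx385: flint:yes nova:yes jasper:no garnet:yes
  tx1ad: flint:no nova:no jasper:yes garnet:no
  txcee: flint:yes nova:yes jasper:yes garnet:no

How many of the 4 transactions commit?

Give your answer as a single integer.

tx281: no from flint -> abort (commits=0)
tx385: no from jasper -> abort (commits=0)
tx1ad: no from flint, nova, garnet -> abort (commits=0)
txcee: no from garnet -> abort (commits=0)

Answer: 0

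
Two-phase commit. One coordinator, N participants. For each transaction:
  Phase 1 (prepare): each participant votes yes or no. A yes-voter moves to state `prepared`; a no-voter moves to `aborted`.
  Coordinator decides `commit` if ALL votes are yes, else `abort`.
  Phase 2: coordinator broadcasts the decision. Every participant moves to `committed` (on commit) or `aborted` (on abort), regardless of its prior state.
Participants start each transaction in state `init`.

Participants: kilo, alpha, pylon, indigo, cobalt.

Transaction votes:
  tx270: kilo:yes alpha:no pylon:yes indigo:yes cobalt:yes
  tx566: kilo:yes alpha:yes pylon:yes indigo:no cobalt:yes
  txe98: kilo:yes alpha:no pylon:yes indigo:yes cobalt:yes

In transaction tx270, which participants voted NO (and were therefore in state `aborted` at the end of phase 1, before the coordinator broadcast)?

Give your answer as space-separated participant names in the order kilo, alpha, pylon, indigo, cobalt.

Txn tx270 phase 1: kilo yes -> prepared; alpha no -> aborted; pylon yes -> prepared; indigo yes -> prepared; cobalt yes -> prepared

Answer: alpha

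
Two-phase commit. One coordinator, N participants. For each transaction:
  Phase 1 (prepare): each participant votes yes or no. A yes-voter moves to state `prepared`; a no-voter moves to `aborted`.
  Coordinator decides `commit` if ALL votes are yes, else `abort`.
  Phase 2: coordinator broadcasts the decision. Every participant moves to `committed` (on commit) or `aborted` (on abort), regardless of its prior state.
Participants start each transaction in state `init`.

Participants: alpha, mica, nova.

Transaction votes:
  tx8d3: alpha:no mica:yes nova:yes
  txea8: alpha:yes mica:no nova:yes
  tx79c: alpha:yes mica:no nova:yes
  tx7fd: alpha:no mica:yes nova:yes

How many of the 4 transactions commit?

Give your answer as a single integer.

Answer: 0

Derivation:
tx8d3: no from alpha -> abort (commits=0)
txea8: no from mica -> abort (commits=0)
tx79c: no from mica -> abort (commits=0)
tx7fd: no from alpha -> abort (commits=0)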